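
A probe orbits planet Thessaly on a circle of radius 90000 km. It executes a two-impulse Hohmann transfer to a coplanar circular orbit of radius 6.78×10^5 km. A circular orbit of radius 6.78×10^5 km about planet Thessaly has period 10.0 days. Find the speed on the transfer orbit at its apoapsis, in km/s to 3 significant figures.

v = 2.39 km/s

From Kepler's third law T² = 4π²r³/μ at r = 6.78×10^5 km, T = 10.0 days = 10.0 × 86400 s = 8.640×10^5 s: μ = 4π²r³/T² = 1.64824×10^7 km³/s².
The Hohmann ellipse has a_t = (r₁ + r₂)/2 = 3.840×10^5 km.
At apoapsis, r = 6.780×10^5 km.
Vis-viva: v = √[μ(2/r − 1/a_t)] = √[1.64824×10^7 × (2/6.780×10^5 − 1/3.840×10^5)] = 2.387 km/s.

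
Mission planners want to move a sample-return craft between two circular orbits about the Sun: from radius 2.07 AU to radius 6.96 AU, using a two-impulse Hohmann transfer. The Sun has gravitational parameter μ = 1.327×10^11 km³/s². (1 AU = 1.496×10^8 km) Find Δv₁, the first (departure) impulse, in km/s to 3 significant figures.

In km: r₁ = 2.07 × 1.496×10^8 = 3.09672×10^8 km; r₂ = 6.96 × 1.496×10^8 = 1.041216×10^9 km.
Semi-major axis of the transfer orbit: a_t = (3.09672×10^8 + 1.041216×10^9)/2 = 6.75444×10^8 km.
Circular speed at r = 3.09672×10^8 km: v_c = √(μ/r) = 20.701 km/s.
Vis-viva on the transfer ellipse at r = 3.09672×10^8 km gives v_t = √[μ(2/r − 1/a_t)] = 25.702 km/s.
Δv₁ = |v_t − v_c| = |25.702 − 20.701| = 5.001 km/s.

Δv₁ = 5.00 km/s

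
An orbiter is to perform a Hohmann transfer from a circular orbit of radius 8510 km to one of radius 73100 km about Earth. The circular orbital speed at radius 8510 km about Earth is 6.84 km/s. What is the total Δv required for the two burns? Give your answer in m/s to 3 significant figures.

Δv = 3580 m/s

From the circular-orbit relation v² = μ/r at r = 8510 km: μ = v²r = (6.84)² × 8510 = 3.98145×10^5 km³/s².
The Hohmann ellipse has a_t = (r₁ + r₂)/2 = 40805 km.
Circular speed at r₁: v₁ = √(μ/r₁) = √(3.98145×10^5/8510) = 6.840 km/s.
On the transfer ellipse at r₁, v² = μ(2/r − 1/a) gives v_p = √[μ(2/r₁ − 1/a_t)] = 9.155 km/s.
First burn Δv₁ = |v_p − v₁| = 2.315 km/s.
Circular speed at r₂: v₂ = √(μ/r₂) = 2.334 km/s.
Transfer-orbit speed at r₂: v_a = √[μ(2/r₂ − 1/a_t)] = 1.066 km/s.
Second burn Δv₂ = |v₂ − v_a| = 1.268 km/s.
Total Δv = Δv₁ + Δv₂ = 3.583 km/s.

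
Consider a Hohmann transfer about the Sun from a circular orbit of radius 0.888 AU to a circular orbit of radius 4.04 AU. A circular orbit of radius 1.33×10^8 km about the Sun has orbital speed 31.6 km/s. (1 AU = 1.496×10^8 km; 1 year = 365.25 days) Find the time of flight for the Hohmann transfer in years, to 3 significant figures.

From the circular-orbit relation v² = μ/r at r = 1.33×10^8 km: μ = v²r = (31.6)² × 1.33×10^8 = 1.32808×10^11 km³/s².
In km: r₁ = 0.888 × 1.496×10^8 = 1.328448×10^8 km; r₂ = 4.04 × 1.496×10^8 = 6.04384×10^8 km.
Transfer-ellipse semi-major axis a_t = (r₁ + r₂)/2 = (1.328448×10^8 + 6.04384×10^8)/2 = 3.686144×10^8 km.
Transfer time t = π√(a_t³/μ) = π√((3.686144×10^8)³ / 1.32808×10^11) = 6.101×10^7 s.
Converting: 6.101×10^7 s ÷ 3.15576×10^7 s/year (365.25 × 86400) = 1.93 years.

t = 1.93 years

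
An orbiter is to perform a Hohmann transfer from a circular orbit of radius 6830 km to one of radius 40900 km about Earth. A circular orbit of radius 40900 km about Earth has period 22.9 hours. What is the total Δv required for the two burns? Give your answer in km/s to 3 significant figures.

Δv = 3.81 km/s

From Kepler's third law T² = 4π²r³/μ at r = 40900 km, T = 22.9 hours = 22.9 × 3600 s = 82440 s: μ = 4π²r³/T² = 3.97424×10^5 km³/s².
The Hohmann ellipse has a_t = (r₁ + r₂)/2 = 23865 km.
Circular speed at r₁: v₁ = √(μ/r₁) = √(3.97424×10^5/6830) = 7.628 km/s.
Transfer-orbit speed at r₁ (vis-viva): v_p = √[μ(2/r₁ − 1/a_t)] = 9.986 km/s.
First burn Δv₁ = |v_p − v₁| = 2.358 km/s.
Circular speed at r₂: v₂ = √(μ/r₂) = 3.1172 km/s.
Transfer-orbit speed at r₂: v_a = √[μ(2/r₂ − 1/a_t)] = 1.6676 km/s.
Second burn Δv₂ = |v₂ − v_a| = 1.450 km/s.
Δv = Δv₁ + Δv₂ = 2.358 + 1.450 = 3.808 km/s.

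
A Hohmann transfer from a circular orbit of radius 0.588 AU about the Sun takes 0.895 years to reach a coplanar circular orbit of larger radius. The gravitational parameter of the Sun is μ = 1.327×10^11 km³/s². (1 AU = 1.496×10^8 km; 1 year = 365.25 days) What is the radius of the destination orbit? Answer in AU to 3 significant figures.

In km: r₁ = 0.588 × 1.496×10^8 = 8.79648×10^7 km.
Transfer time t = 0.895 years × 365.25 × 86400 s = 2.8244052×10^7 s, and t = π√(a_t³/μ).
So a_t = (μ t²/π²)^(1/3) = (1.327×10^11 × (2.8244052×10^7)² / π²)^(1/3) = 2.2053×10^8 km.
Since a_t = (r₁ + r₂)/2, r₂ = 2a_t − r₁ = 2×2.2053×10^8 − 8.79648×10^7 = 3.530952×10^8 km.
In AU: r₂ = 3.530952×10^8 / 1.496×10^8 = 2.36 AU.

r₂ = 2.36 AU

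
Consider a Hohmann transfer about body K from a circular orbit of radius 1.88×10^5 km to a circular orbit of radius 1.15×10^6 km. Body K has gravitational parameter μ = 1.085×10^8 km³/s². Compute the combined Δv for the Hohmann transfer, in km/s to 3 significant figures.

Δv = 12.0 km/s

Semi-major axis of the transfer orbit: a_t = (1.880×10^5 + 1.150×10^6)/2 = 6.690×10^5 km.
At r₁ the circular-orbit speed is v₁ = √(μ/r₁) = 24.023 km/s.
On the transfer ellipse at r₁, vis-viva gives v_p = √[μ(2/r₁ − 1/a_t)] = 31.497 km/s.
First burn Δv₁ = |v_p − v₁| = 7.474 km/s.
Circular speed at r₂: v₂ = √(μ/r₂) = 9.713 km/s.
Transfer-orbit speed at r₂: v_a = √[μ(2/r₂ − 1/a_t)] = 5.149 km/s.
Second burn Δv₂ = |v₂ − v_a| = 4.564 km/s.
Δv = Δv₁ + Δv₂ = 7.474 + 4.564 = 12.04 km/s.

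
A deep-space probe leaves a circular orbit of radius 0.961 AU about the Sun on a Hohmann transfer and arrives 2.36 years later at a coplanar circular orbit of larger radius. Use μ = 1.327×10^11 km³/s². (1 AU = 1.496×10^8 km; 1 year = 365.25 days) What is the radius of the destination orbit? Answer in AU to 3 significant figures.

In km: r₁ = 0.961 × 1.496×10^8 = 1.437656×10^8 km.
Transfer time t = 2.36 years × 365.25 × 86400 s = 7.4475936×10^7 s, and t = π√(a_t³/μ).
So a_t = (μ t²/π²)^(1/3) = (1.327×10^11 × (7.4475936×10^7)² / π²)^(1/3) = 4.2092×10^8 km.
Since a_t = (r₁ + r₂)/2, r₂ = 2a_t − r₁ = 2×4.2092×10^8 − 1.437656×10^8 = 6.980744×10^8 km.
In AU: r₂ = 6.980744×10^8 / 1.496×10^8 = 4.67 AU.

r₂ = 4.67 AU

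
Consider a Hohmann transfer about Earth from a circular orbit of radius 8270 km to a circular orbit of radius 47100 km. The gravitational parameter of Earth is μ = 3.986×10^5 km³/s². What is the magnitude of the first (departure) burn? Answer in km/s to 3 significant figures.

Δv₁ = 2.11 km/s

Transfer-ellipse semi-major axis a_t = (r₁ + r₂)/2 = (8270 + 47100)/2 = 27685 km.
Circular speed at r = 8270 km: v_c = √(μ/r) = 6.9425 km/s.
Transfer-orbit speed at the same r (vis-viva, a = a_t): v_t = √[μ(2/r − 1/a_t)] = 9.0553 km/s.
Δv₁ = |v_t − v_c| = |9.0553 − 6.9425| = 2.113 km/s.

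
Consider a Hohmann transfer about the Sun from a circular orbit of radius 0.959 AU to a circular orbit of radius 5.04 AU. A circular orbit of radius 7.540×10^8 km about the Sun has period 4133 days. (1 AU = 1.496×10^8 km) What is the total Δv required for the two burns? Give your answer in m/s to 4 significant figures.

Δv = 14780 m/s

From Kepler's third law T² = 4π²r³/μ at r = 7.540×10^8 km, T = 4133 days = 4133 × 86400 s = 3.570912×10^8 s: μ = 4π²r³/T² = 1.32714×10^11 km³/s².
In km: r₁ = 0.959 × 1.496×10^8 = 1.434664×10^8 km; r₂ = 5.04 × 1.496×10^8 = 7.53984×10^8 km.
Semi-major axis of the transfer orbit: a_t = (1.434664×10^8 + 7.53984×10^8)/2 = 4.487252×10^8 km.
At r₁ the circular-orbit speed is v₁ = √(μ/r₁) = 30.4146 km/s.
Transfer-orbit speed at r₁ (vis-viva): v_p = √[μ(2/r₁ − 1/a_t)] = 39.4252 km/s.
First burn Δv₁ = |v_p − v₁| = 9.011 km/s.
At r₂, v₂ = √(μ/r₂) = 13.267 km/s.
Transfer-orbit speed at r₂: v_a = √[μ(2/r₂ − 1/a_t)] = 7.5017 km/s.
Second burn Δv₂ = |v₂ − v_a| = 5.765 km/s.
Δv = Δv₁ + Δv₂ = 9.011 + 5.765 = 14.78 km/s.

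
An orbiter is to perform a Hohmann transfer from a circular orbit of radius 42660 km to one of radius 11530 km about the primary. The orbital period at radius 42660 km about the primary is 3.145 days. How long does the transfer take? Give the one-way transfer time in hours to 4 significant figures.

From Kepler's third law T² = 4π²r³/μ at r = 42660 km, T = 3.145 days = 3.145 × 86400 s = 2.71728×10^5 s: μ = 4π²r³/T² = 41510.1 km³/s².
Semi-major axis of the transfer orbit: a_t = (42660 + 11530)/2 = 27095 km.
Transfer time t = π√(a_t³/μ) = π√((27095)³ / 41510.1) = 68770 s.
Converting: 68770 s ÷ 3600 s/hour = 19.10 hours.

t = 19.10 hours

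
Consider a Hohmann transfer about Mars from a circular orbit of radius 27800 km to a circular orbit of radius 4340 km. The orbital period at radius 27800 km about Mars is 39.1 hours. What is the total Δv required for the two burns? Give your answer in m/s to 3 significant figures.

From Kepler's third law T² = 4π²r³/μ at r = 27800 km, T = 39.1 hours = 39.1 × 3600 s = 1.4076×10^5 s: μ = 4π²r³/T² = 42809.1 km³/s².
The Hohmann ellipse has a_t = (r₁ + r₂)/2 = 16070 km.
Circular speed at r₁: v₁ = √(μ/r₁) = √(42809.1/27800) = 1.2409 km/s.
Transfer-orbit speed at r₁ (v² = μ(2/r − 1/a)): v_a = √[μ(2/r₁ − 1/a_t)] = 0.64489 km/s.
First burn Δv₁ = |v_a − v₁| = 0.5960 km/s.
At r₂, v₂ = √(μ/r₂) = 3.14067 km/s.
Transfer-orbit speed at r₂: v_p = √[μ(2/r₂ − 1/a_t)] = 4.13083 km/s.
Second burn Δv₂ = |v₂ − v_p| = 0.9902 km/s.
Total Δv = Δv₁ + Δv₂ = 1.586 km/s.

Δv = 1590 m/s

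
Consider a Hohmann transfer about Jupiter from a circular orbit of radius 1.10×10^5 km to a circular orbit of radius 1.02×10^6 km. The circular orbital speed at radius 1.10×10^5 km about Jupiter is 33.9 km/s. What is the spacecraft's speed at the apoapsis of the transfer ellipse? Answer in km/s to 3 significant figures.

From the circular-orbit relation v² = μ/r at r = 1.10×10^5 km: μ = v²r = (33.9)² × 1.10×10^5 = 1.26413×10^8 km³/s².
Transfer-ellipse semi-major axis a_t = (r₁ + r₂)/2 = (1.100×10^5 + 1.020×10^6)/2 = 5.650×10^5 km.
At apoapsis, r = 1.020×10^6 km.
Applying v² = μ(2/r − 1/a_t): v = 4.912 km/s.

v = 4.91 km/s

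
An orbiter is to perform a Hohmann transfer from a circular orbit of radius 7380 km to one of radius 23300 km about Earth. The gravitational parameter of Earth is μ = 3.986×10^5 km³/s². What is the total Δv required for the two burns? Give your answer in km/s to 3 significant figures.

Semi-major axis of the transfer orbit: a_t = (7380 + 23300)/2 = 15340 km.
At r₁ the circular-orbit speed is v₁ = √(μ/r₁) = 7.349 km/s.
Transfer-orbit speed at r₁ (v² = μ(2/r − 1/a)): v_p = √[μ(2/r₁ − 1/a_t)] = 9.057 km/s.
First burn Δv₁ = |v_p − v₁| = 1.708 km/s.
At r₂, v₂ = √(μ/r₂) = 4.136 km/s.
Transfer-orbit speed at r₂: v_a = √[μ(2/r₂ − 1/a_t)] = 2.869 km/s.
Second burn Δv₂ = |v₂ − v_a| = 1.267 km/s.
Total Δv = Δv₁ + Δv₂ = 2.975 km/s.

Δv = 2.98 km/s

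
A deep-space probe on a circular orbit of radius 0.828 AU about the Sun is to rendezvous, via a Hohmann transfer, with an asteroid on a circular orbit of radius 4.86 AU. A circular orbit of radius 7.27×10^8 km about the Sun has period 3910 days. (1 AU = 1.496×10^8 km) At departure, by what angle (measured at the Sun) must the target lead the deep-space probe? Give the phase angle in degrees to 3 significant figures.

φ = 99.4°

From Kepler's third law T² = 4π²r³/μ at r = 7.27×10^8 km, T = 3910 days = 3910 × 86400 s = 3.37824×10^8 s: μ = 4π²r³/T² = 1.32917×10^11 km³/s².
In km: r₁ = 0.828 × 1.496×10^8 = 1.238688×10^8 km; r₂ = 4.86 × 1.496×10^8 = 7.27056×10^8 km.
Semi-major axis of the transfer orbit: a_t = (1.238688×10^8 + 7.27056×10^8)/2 = 4.254624×10^8 km.
The half-period of the transfer ellipse is t = π√(a_t³/μ) = 7.5622×10^7 s.
Target angular speed ω₂ = √(μ/r₂³) = 1.8597×10^-8 rad/s.
Angle swept by the target during transfer: ω₂·t = 1.4063 rad = 80.58°.
The deep-space probe traverses 180° on the transfer ellipse, so the target must lead by 180° − 80.58° = 99.4°.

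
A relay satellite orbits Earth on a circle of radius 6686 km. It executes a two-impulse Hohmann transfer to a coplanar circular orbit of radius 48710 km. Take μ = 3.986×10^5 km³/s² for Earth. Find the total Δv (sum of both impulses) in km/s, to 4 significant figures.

Semi-major axis of the transfer orbit: a_t = (6686 + 48710)/2 = 27698 km.
Circular speed at r₁: v₁ = √(μ/r₁) = √(3.986×10^5/6686) = 7.7212 km/s.
Transfer-orbit speed at r₁ (vis-viva): v_p = √[μ(2/r₁ − 1/a_t)] = 10.239 km/s.
First burn Δv₁ = |v_p − v₁| = 2.518 km/s.
At r₂, v₂ = √(μ/r₂) = 2.8606 km/s.
Transfer-orbit speed at r₂: v_a = √[μ(2/r₂ − 1/a_t)] = 1.4055 km/s.
Second burn Δv₂ = |v₂ − v_a| = 1.455 km/s.
Δv = Δv₁ + Δv₂ = 2.518 + 1.455 = 3.973 km/s.

Δv = 3.973 km/s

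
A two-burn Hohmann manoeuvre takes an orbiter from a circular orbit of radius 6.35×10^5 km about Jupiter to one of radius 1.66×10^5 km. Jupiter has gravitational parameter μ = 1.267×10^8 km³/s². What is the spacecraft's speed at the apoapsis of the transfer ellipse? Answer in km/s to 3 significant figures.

Transfer-ellipse semi-major axis a_t = (r₁ + r₂)/2 = (6.350×10^5 + 1.660×10^5)/2 = 4.005×10^5 km.
The apoapsis of the transfer ellipse is at r = 6.350×10^5 km.
Vis-viva: v = √[μ(2/r − 1/a_t)] = √[1.267×10^8 × (2/6.350×10^5 − 1/4.005×10^5)] = 9.094 km/s.

v = 9.09 km/s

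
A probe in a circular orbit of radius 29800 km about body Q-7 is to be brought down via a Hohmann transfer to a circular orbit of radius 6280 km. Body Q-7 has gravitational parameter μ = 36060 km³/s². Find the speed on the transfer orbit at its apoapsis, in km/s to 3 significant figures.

Semi-major axis of the transfer orbit: a_t = (29800 + 6280)/2 = 18040 km.
The apoapsis of the transfer ellipse is at r = 29800 km.
Applying v² = μ(2/r − 1/a_t): v = 0.6490 km/s.

v = 0.649 km/s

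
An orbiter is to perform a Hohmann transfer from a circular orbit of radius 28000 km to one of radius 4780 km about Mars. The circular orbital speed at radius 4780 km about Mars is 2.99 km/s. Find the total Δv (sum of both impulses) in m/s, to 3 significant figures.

Δv = 1490 m/s

From the circular-orbit relation v² = μ/r at r = 4780 km: μ = v²r = (2.99)² × 4780 = 42733.7 km³/s².
The Hohmann ellipse has a_t = (r₁ + r₂)/2 = 16390 km.
At r₁ the circular-orbit speed is v₁ = √(μ/r₁) = 1.2354 km/s.
On the transfer ellipse at r₁, vis-viva equation gives v_a = √[μ(2/r₁ − 1/a_t)] = 0.66716 km/s.
First burn Δv₁ = |v_a − v₁| = 0.5682 km/s.
Circular speed at r₂: v₂ = √(μ/r₂) = 2.9900 km/s.
Transfer-orbit speed at r₂: v_p = √[μ(2/r₂ − 1/a_t)] = 3.9081 km/s.
Second burn Δv₂ = |v₂ − v_p| = 0.9181 km/s.
Total Δv = Δv₁ + Δv₂ = 1.486 km/s.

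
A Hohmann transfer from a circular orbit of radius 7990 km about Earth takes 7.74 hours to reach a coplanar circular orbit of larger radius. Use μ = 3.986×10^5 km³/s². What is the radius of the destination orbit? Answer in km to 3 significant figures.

r₂ = 55100 km

Transfer time t = 7.74 hours = 27864 s, and t = π√(a_t³/μ).
So a_t = (μ t²/π²)^(1/3) = (3.986×10^5 × (27864)² / π²)^(1/3) = 31534 km.
Since a_t = (r₁ + r₂)/2, r₂ = 2a_t − r₁ = 2×31534 − 7990 = 55078 km.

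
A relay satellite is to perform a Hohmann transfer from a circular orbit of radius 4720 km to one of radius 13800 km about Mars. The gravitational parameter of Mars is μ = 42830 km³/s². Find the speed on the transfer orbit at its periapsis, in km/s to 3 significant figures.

v = 3.68 km/s

Semi-major axis of the transfer orbit: a_t = (4720 + 13800)/2 = 9260 km.
At periapsis, r = 4720 km.
From the vis-viva equation, v = √[μ(2/r − 1/a_t)] = 3.677 km/s.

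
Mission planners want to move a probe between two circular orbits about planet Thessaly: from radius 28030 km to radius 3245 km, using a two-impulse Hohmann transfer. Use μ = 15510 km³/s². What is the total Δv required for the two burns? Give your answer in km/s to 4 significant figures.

Semi-major axis of the transfer orbit: a_t = (28030 + 3245)/2 = 15637.5 km.
Circular speed at r₁: v₁ = √(μ/r₁) = √(15510/28030) = 0.7439 km/s.
Transfer-orbit speed at r₁ (vis-viva equation): v_a = √[μ(2/r₁ − 1/a_t)] = 0.3389 km/s.
First burn Δv₁ = |v_a − v₁| = 0.4050 km/s.
At r₂, v₂ = √(μ/r₂) = 2.1862 km/s.
Transfer-orbit speed at r₂: v_p = √[μ(2/r₂ − 1/a_t)] = 2.9270 km/s.
Second burn Δv₂ = |v₂ − v_p| = 0.7408 km/s.
Total Δv = Δv₁ + Δv₂ = 1.146 km/s.

Δv = 1.146 km/s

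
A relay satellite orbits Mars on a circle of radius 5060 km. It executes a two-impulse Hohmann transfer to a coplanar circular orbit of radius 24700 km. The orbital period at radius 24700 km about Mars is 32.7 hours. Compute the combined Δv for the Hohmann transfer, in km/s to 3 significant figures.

From Kepler's third law T² = 4π²r³/μ at r = 24700 km, T = 32.7 hours = 32.7 × 3600 s = 1.1772×10^5 s: μ = 4π²r³/T² = 42928.9 km³/s².
Transfer-ellipse semi-major axis a_t = (r₁ + r₂)/2 = (5060 + 24700)/2 = 14880 km.
At r₁ the circular-orbit speed is v₁ = √(μ/r₁) = 2.913 km/s.
Transfer-orbit speed at r₁ (vis-viva equation): v_p = √[μ(2/r₁ − 1/a_t)] = 3.753 km/s.
First burn Δv₁ = |v_p − v₁| = 0.8400 km/s.
At r₂, v₂ = √(μ/r₂) = 1.31834 km/s.
Transfer-orbit speed at r₂: v_a = √[μ(2/r₂ − 1/a_t)] = 0.768777 km/s.
Second burn Δv₂ = |v₂ − v_a| = 0.5496 km/s.
Total Δv = Δv₁ + Δv₂ = 1.390 km/s.

Δv = 1.39 km/s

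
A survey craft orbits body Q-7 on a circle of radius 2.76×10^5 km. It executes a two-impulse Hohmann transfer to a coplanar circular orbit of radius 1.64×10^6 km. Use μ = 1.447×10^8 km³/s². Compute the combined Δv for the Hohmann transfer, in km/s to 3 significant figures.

Transfer-ellipse semi-major axis a_t = (r₁ + r₂)/2 = (2.760×10^5 + 1.640×10^6)/2 = 9.580×10^5 km.
At r₁ the circular-orbit speed is v₁ = √(μ/r₁) = 22.897 km/s.
On the transfer ellipse at r₁, v² = μ(2/r − 1/a) gives v_p = √[μ(2/r₁ − 1/a_t)] = 29.958 km/s.
First burn Δv₁ = |v_p − v₁| = 7.061 km/s.
At r₂, v₂ = √(μ/r₂) = 9.393 km/s.
Transfer-orbit speed at r₂: v_a = √[μ(2/r₂ − 1/a_t)] = 5.042 km/s.
Second burn Δv₂ = |v₂ − v_a| = 4.351 km/s.
Total Δv = Δv₁ + Δv₂ = 11.41 km/s.

Δv = 11.4 km/s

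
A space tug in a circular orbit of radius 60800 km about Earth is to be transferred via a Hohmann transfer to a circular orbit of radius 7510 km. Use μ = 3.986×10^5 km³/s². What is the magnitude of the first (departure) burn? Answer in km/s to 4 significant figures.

Δv₁ = 1.360 km/s

Transfer-ellipse semi-major axis a_t = (r₁ + r₂)/2 = (60800 + 7510)/2 = 34155 km.
On the circular orbit at r = 60800 km, v_c = √(μ/r) = 2.5605 km/s.
Vis-viva on the transfer ellipse at r = 60800 km gives v_t = √[μ(2/r − 1/a_t)] = 1.2006 km/s.
Δv₁ = |v_t − v_c| = |1.2006 − 2.5605| = 1.360 km/s.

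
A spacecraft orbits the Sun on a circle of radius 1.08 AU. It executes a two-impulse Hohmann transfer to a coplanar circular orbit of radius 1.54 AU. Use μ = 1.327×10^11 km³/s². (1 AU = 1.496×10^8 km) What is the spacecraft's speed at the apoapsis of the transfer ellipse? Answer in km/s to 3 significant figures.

v = 21.8 km/s

In km: r₁ = 1.08 × 1.496×10^8 = 1.61568×10^8 km; r₂ = 1.54 × 1.496×10^8 = 2.30384×10^8 km.
The Hohmann ellipse has a_t = (r₁ + r₂)/2 = 1.95976×10^8 km.
At apoapsis, r = 2.30384×10^8 km.
From the vis-viva equation, v = √[μ(2/r − 1/a_t)] = 21.79 km/s.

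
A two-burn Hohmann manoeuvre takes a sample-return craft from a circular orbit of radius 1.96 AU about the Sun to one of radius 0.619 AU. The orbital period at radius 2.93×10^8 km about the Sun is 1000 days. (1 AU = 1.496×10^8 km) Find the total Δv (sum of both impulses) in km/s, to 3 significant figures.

From Kepler's third law T² = 4π²r³/μ at r = 2.93×10^8 km, T = 1000 days = 1000 × 86400 s = 8.640×10^7 s: μ = 4π²r³/T² = 1.33026×10^11 km³/s².
In km: r₁ = 1.96 × 1.496×10^8 = 2.93216×10^8 km; r₂ = 0.619 × 1.496×10^8 = 9.26024×10^7 km.
Semi-major axis of the transfer orbit: a_t = (2.93216×10^8 + 9.26024×10^7)/2 = 1.929092×10^8 km.
Circular speed at r₁: v₁ = √(μ/r₁) = √(1.33026×10^11/2.93216×10^8) = 21.2997 km/s.
On the transfer ellipse at r₁, vis-viva gives v_a = √[μ(2/r₁ − 1/a_t)] = 14.7573 km/s.
First burn Δv₁ = |v_a − v₁| = 6.542 km/s.
Circular speed at r₂: v₂ = √(μ/r₂) = 37.902 km/s.
Transfer-orbit speed at r₂: v_p = √[μ(2/r₂ − 1/a_t)] = 46.728 km/s.
Second burn Δv₂ = |v₂ − v_p| = 8.826 km/s.
Total Δv = Δv₁ + Δv₂ = 15.37 km/s.

Δv = 15.4 km/s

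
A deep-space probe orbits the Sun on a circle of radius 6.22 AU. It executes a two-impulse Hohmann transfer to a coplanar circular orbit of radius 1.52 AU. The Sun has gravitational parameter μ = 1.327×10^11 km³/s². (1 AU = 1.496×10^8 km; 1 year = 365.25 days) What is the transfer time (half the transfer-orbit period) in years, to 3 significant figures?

t = 3.81 years

In km: r₁ = 6.22 × 1.496×10^8 = 9.30512×10^8 km; r₂ = 1.52 × 1.496×10^8 = 2.27392×10^8 km.
Transfer-ellipse semi-major axis a_t = (r₁ + r₂)/2 = (9.30512×10^8 + 2.27392×10^8)/2 = 5.78952×10^8 km.
By Kepler's third law the transfer-orbit period is T = 2π√(a_t³/μ), so t = T/2 = 1.201×10^8 s.
Converting: 1.201×10^8 s ÷ 3.15576×10^7 s/year (365.25 × 86400) = 3.81 years.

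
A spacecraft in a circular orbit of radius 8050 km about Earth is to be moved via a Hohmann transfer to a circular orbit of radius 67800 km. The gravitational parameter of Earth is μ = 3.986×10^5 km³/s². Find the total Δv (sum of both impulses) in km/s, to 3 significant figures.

Δv = 3.68 km/s

Transfer-ellipse semi-major axis a_t = (r₁ + r₂)/2 = (8050 + 67800)/2 = 37925 km.
At r₁ the circular-orbit speed is v₁ = √(μ/r₁) = 7.03673 km/s.
Transfer-orbit speed at r₁ (v² = μ(2/r − 1/a)): v_p = √[μ(2/r₁ − 1/a_t)] = 9.40855 km/s.
First burn Δv₁ = |v_p − v₁| = 2.3718 km/s.
At r₂, v₂ = √(μ/r₂) = 2.4247 km/s.
Transfer-orbit speed at r₂: v_a = √[μ(2/r₂ − 1/a_t)] = 1.1171 km/s.
Second burn Δv₂ = |v₂ − v_a| = 1.3076 km/s.
Total Δv = Δv₁ + Δv₂ = 3.679 km/s.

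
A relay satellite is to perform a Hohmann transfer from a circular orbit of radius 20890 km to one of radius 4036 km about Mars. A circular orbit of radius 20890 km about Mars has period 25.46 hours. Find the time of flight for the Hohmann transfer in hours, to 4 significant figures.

From Kepler's third law T² = 4π²r³/μ at r = 20890 km, T = 25.46 hours = 25.46 × 3600 s = 91656 s: μ = 4π²r³/T² = 42840.4 km³/s².
Semi-major axis of the transfer orbit: a_t = (20890 + 4036)/2 = 12463 km.
Transfer time t = π√(a_t³/μ) = π√((12463)³ / 42840.4) = 21118 s.
Converting: 21118 s ÷ 3600 s/hour = 5.866 hours.

t = 5.866 hours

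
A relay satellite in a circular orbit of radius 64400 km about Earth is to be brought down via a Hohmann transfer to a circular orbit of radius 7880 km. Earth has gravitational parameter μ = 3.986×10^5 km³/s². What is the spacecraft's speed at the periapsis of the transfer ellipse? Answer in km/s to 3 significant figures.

v = 9.49 km/s

The Hohmann ellipse has a_t = (r₁ + r₂)/2 = 36140 km.
At periapsis, r = 7880 km.
From the vis-viva equation, v = √[μ(2/r − 1/a_t)] = 9.494 km/s.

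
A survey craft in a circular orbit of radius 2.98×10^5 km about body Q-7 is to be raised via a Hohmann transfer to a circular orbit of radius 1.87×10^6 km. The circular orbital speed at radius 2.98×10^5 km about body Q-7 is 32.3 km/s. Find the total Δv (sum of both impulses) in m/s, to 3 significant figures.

Δv = 16300 m/s

From the circular-orbit relation v² = μ/r at r = 2.98×10^5 km: μ = v²r = (32.3)² × 2.98×10^5 = 3.10900×10^8 km³/s².
The Hohmann ellipse has a_t = (r₁ + r₂)/2 = 1.084×10^6 km.
At r₁ the circular-orbit speed is v₁ = √(μ/r₁) = 32.300 km/s.
Transfer-orbit speed at r₁ (vis-viva): v_p = √[μ(2/r₁ − 1/a_t)] = 42.424 km/s.
First burn Δv₁ = |v_p − v₁| = 10.124 km/s.
Circular speed at r₂: v₂ = √(μ/r₂) = 12.8941 km/s.
Transfer-orbit speed at r₂: v_a = √[μ(2/r₂ − 1/a_t)] = 6.76057 km/s.
Second burn Δv₂ = |v₂ − v_a| = 6.1335 km/s.
Δv = Δv₁ + Δv₂ = 10.124 + 6.1335 = 16.26 km/s.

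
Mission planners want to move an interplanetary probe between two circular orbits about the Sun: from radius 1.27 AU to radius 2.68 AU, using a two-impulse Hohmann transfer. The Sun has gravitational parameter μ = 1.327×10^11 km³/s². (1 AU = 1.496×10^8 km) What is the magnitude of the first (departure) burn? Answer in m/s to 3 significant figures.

Δv₁ = 4360 m/s

In km: r₁ = 1.27 × 1.496×10^8 = 1.89992×10^8 km; r₂ = 2.68 × 1.496×10^8 = 4.00928×10^8 km.
The Hohmann ellipse has a_t = (r₁ + r₂)/2 = 2.9546×10^8 km.
On the circular orbit at r = 1.89992×10^8 km, v_c = √(μ/r) = 26.428 km/s.
Transfer-orbit speed at the same r (vis-viva, a = a_t): v_t = √[μ(2/r − 1/a_t)] = 30.786 km/s.
Δv₁ = |v_t − v_c| = |30.786 − 26.428| = 4.358 km/s.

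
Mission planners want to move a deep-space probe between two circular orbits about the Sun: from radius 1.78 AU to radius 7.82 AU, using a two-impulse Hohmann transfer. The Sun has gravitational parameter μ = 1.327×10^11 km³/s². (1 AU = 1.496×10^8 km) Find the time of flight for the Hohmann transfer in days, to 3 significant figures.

In km: r₁ = 1.78 × 1.496×10^8 = 2.66288×10^8 km; r₂ = 7.82 × 1.496×10^8 = 1.169872×10^9 km.
The Hohmann ellipse has a_t = (r₁ + r₂)/2 = 7.1808×10^8 km.
By Kepler's third law the transfer-orbit period is T = 2π√(a_t³/μ), so t = T/2 = 1.659×10^8 s.
Converting: 1.659×10^8 s ÷ 86400 s/day = 1920 days.

t = 1920 days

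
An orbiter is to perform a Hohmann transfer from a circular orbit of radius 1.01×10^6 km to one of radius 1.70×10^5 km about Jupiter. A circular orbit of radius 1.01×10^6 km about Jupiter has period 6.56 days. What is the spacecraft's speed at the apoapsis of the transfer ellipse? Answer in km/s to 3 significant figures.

v = 6.01 km/s

From Kepler's third law T² = 4π²r³/μ at r = 1.01×10^6 km, T = 6.56 days = 6.56 × 86400 s = 5.66784×10^5 s: μ = 4π²r³/T² = 1.26616×10^8 km³/s².
The Hohmann ellipse has a_t = (r₁ + r₂)/2 = 5.900×10^5 km.
At apoapsis, r = 1.010×10^6 km.
Vis-viva: v = √[μ(2/r − 1/a_t)] = √[1.26616×10^8 × (2/1.010×10^6 − 1/5.900×10^5)] = 6.010 km/s.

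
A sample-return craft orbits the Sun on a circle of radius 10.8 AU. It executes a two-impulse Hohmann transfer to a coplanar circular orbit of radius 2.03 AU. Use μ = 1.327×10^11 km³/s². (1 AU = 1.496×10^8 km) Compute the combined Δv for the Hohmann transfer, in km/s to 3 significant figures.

Δv = 10.2 km/s

In km: r₁ = 10.8 × 1.496×10^8 = 1.61568×10^9 km; r₂ = 2.03 × 1.496×10^8 = 3.03688×10^8 km.
Semi-major axis of the transfer orbit: a_t = (1.61568×10^9 + 3.03688×10^8)/2 = 9.59684×10^8 km.
At r₁ the circular-orbit speed is v₁ = √(μ/r₁) = 9.063 km/s.
Transfer-orbit speed at r₁ (vis-viva equation): v_a = √[μ(2/r₁ − 1/a_t)] = 5.098 km/s.
First burn Δv₁ = |v_a − v₁| = 3.965 km/s.
At r₂, v₂ = √(μ/r₂) = 20.904 km/s.
Transfer-orbit speed at r₂: v_p = √[μ(2/r₂ − 1/a_t)] = 27.123 km/s.
Second burn Δv₂ = |v₂ − v_p| = 6.219 km/s.
Δv = Δv₁ + Δv₂ = 3.965 + 6.219 = 10.18 km/s.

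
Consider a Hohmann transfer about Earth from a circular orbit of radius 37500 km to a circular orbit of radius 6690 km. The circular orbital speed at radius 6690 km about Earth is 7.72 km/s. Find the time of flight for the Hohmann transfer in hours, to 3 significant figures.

t = 4.54 hours

From the circular-orbit relation v² = μ/r at r = 6690 km: μ = v²r = (7.72)² × 6690 = 3.98713×10^5 km³/s².
The Hohmann ellipse has a_t = (r₁ + r₂)/2 = 22095 km.
By Kepler's third law the transfer-orbit period is T = 2π√(a_t³/μ), so t = T/2 = 16340 s.
Converting: 16340 s ÷ 3600 s/hour = 4.54 hours.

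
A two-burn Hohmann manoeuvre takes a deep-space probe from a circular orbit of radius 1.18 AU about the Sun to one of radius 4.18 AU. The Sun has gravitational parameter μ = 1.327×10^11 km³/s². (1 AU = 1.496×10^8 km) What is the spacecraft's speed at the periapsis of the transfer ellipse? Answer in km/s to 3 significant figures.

In km: r₁ = 1.18 × 1.496×10^8 = 1.76528×10^8 km; r₂ = 4.18 × 1.496×10^8 = 6.25328×10^8 km.
Semi-major axis of the transfer orbit: a_t = (1.76528×10^8 + 6.25328×10^8)/2 = 4.00928×10^8 km.
At periapsis, r = 1.76528×10^8 km.
From the vis-viva equation, v = √[μ(2/r − 1/a_t)] = 34.24 km/s.

v = 34.2 km/s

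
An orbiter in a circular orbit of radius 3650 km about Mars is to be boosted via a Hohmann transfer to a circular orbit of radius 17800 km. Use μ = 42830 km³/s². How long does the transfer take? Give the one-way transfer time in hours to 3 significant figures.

t = 4.68 hours

Semi-major axis of the transfer orbit: a_t = (3650 + 17800)/2 = 10725 km.
Half the transfer-orbit period gives t = π√(a_t³/μ) = 16860 s.
Converting: 16860 s ÷ 3600 s/hour = 4.68 hours.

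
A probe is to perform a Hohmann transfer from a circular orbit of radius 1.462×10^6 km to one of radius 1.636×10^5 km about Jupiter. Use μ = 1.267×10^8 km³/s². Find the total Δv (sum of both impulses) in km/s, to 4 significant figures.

The Hohmann ellipse has a_t = (r₁ + r₂)/2 = 8.128×10^5 km.
At r₁ the circular-orbit speed is v₁ = √(μ/r₁) = 9.3092 km/s.
On the transfer ellipse at r₁, vis-viva gives v_a = √[μ(2/r₁ − 1/a_t)] = 4.1765 km/s.
First burn Δv₁ = |v_a − v₁| = 5.133 km/s.
At r₂, v₂ = √(μ/r₂) = 27.829 km/s.
Transfer-orbit speed at r₂: v_p = √[μ(2/r₂ − 1/a_t)] = 37.323 km/s.
Second burn Δv₂ = |v₂ − v_p| = 9.494 km/s.
Δv = Δv₁ + Δv₂ = 5.133 + 9.494 = 14.63 km/s.

Δv = 14.63 km/s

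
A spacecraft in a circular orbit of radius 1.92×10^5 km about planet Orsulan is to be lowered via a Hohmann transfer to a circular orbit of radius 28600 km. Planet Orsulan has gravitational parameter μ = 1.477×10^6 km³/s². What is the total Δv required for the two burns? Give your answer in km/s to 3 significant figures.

The Hohmann ellipse has a_t = (r₁ + r₂)/2 = 1.103×10^5 km.
At r₁ the circular-orbit speed is v₁ = √(μ/r₁) = 2.7736 km/s.
Transfer-orbit speed at r₁ (vis-viva equation): v_a = √[μ(2/r₁ − 1/a_t)] = 1.4123 km/s.
First burn Δv₁ = |v_a − v₁| = 1.361 km/s.
At r₂, v₂ = √(μ/r₂) = 7.186 km/s.
Transfer-orbit speed at r₂: v_p = √[μ(2/r₂ − 1/a_t)] = 9.481 km/s.
Second burn Δv₂ = |v₂ − v_p| = 2.295 km/s.
Δv = Δv₁ + Δv₂ = 1.361 + 2.295 = 3.656 km/s.

Δv = 3.66 km/s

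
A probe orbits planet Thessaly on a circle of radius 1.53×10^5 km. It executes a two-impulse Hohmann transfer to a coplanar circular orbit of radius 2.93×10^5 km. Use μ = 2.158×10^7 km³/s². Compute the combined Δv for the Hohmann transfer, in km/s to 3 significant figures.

Semi-major axis of the transfer orbit: a_t = (1.530×10^5 + 2.930×10^5)/2 = 2.230×10^5 km.
At r₁ the circular-orbit speed is v₁ = √(μ/r₁) = 11.876 km/s.
Transfer-orbit speed at r₁ (vis-viva equation): v_p = √[μ(2/r₁ − 1/a_t)] = 13.613 km/s.
First burn Δv₁ = |v_p − v₁| = 1.737 km/s.
Circular speed at r₂: v₂ = √(μ/r₂) = 8.582 km/s.
Transfer-orbit speed at r₂: v_a = √[μ(2/r₂ − 1/a_t)] = 7.109 km/s.
Second burn Δv₂ = |v₂ − v_a| = 1.473 km/s.
Total Δv = Δv₁ + Δv₂ = 3.210 km/s.

Δv = 3.21 km/s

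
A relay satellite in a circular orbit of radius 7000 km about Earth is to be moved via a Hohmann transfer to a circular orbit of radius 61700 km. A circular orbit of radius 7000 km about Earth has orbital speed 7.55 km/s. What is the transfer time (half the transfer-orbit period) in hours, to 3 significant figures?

t = 8.80 hours

From the circular-orbit relation v² = μ/r at r = 7000 km: μ = v²r = (7.55)² × 7000 = 3.99018×10^5 km³/s².
Transfer-ellipse semi-major axis a_t = (r₁ + r₂)/2 = (7000 + 61700)/2 = 34350 km.
Half the transfer-orbit period gives t = π√(a_t³/μ) = 31662.4 s.
Converting: 31662.4 s ÷ 3600 s/hour = 8.80 hours.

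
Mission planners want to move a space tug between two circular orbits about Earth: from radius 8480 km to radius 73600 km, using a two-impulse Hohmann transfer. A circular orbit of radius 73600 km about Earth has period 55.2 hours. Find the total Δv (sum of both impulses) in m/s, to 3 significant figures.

From Kepler's third law T² = 4π²r³/μ at r = 73600 km, T = 55.2 hours = 55.2 × 3600 s = 1.9872×10^5 s: μ = 4π²r³/T² = 3.98575×10^5 km³/s².
Transfer-ellipse semi-major axis a_t = (r₁ + r₂)/2 = (8480 + 73600)/2 = 41040 km.
At r₁ the circular-orbit speed is v₁ = √(μ/r₁) = 6.85578 km/s.
On the transfer ellipse at r₁, vis-viva equation gives v_p = √[μ(2/r₁ − 1/a_t)] = 9.18105 km/s.
First burn Δv₁ = |v_p − v₁| = 2.3253 km/s.
At r₂, v₂ = √(μ/r₂) = 2.3271 km/s.
Transfer-orbit speed at r₂: v_a = √[μ(2/r₂ − 1/a_t)] = 1.0578 km/s.
Second burn Δv₂ = |v₂ − v_a| = 1.2693 km/s.
Total Δv = Δv₁ + Δv₂ = 3.595 km/s.

Δv = 3590 m/s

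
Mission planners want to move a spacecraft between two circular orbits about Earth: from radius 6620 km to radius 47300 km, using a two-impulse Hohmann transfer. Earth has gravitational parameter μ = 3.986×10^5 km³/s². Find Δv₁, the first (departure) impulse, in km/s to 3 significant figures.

Transfer-ellipse semi-major axis a_t = (r₁ + r₂)/2 = (6620 + 47300)/2 = 26960 km.
Circular speed at r = 6620 km: v_c = √(μ/r) = 7.7596 km/s.
Transfer-orbit speed at the same r (vis-viva, a = a_t): v_t = √[μ(2/r − 1/a_t)] = 10.278 km/s.
Δv₁ = |v_t − v_c| = |10.278 − 7.7596| = 2.518 km/s.

Δv₁ = 2.52 km/s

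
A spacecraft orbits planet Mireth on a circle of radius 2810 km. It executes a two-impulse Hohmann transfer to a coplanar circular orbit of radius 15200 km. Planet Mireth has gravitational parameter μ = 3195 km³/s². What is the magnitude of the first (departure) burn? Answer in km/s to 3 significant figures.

Δv₁ = 0.319 km/s

The Hohmann ellipse has a_t = (r₁ + r₂)/2 = 9005 km.
On the circular orbit at r = 2810 km, v_c = √(μ/r) = 1.0663 km/s.
Vis-viva on the transfer ellipse at r = 2810 km gives v_t = √[μ(2/r − 1/a_t)] = 1.3854 km/s.
Δv₁ = |v_t − v_c| = |1.3854 − 1.0663| = 0.3191 km/s.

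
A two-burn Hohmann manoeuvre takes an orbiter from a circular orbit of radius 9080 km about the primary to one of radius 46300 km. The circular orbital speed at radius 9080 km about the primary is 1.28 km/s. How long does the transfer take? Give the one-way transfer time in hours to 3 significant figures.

t = 33.0 hours

From the circular-orbit relation v² = μ/r at r = 9080 km: μ = v²r = (1.28)² × 9080 = 14876.7 km³/s².
Semi-major axis of the transfer orbit: a_t = (9080 + 46300)/2 = 27690 km.
By Kepler's third law the transfer-orbit period is T = 2π√(a_t³/μ), so t = T/2 = 1.187×10^5 s.
Converting: 1.187×10^5 s ÷ 3600 s/hour = 33.0 hours.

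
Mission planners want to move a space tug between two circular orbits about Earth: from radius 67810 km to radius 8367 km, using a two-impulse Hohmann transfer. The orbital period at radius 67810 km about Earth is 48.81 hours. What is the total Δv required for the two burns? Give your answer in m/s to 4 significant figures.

From Kepler's third law T² = 4π²r³/μ at r = 67810 km, T = 48.81 hours = 48.81 × 3600 s = 1.75716×10^5 s: μ = 4π²r³/T² = 3.98674×10^5 km³/s².
Semi-major axis of the transfer orbit: a_t = (67810 + 8367)/2 = 38088.5 km.
At r₁ the circular-orbit speed is v₁ = √(μ/r₁) = 2.4247 km/s.
On the transfer ellipse at r₁, vis-viva equation gives v_a = √[μ(2/r₁ − 1/a_t)] = 1.1364 km/s.
First burn Δv₁ = |v_a − v₁| = 1.288 km/s.
Circular speed at r₂: v₂ = √(μ/r₂) = 6.90278 km/s.
Transfer-orbit speed at r₂: v_p = √[μ(2/r₂ − 1/a_t)] = 9.21031 km/s.
Second burn Δv₂ = |v₂ − v_p| = 2.308 km/s.
Total Δv = Δv₁ + Δv₂ = 3.596 km/s.

Δv = 3596 m/s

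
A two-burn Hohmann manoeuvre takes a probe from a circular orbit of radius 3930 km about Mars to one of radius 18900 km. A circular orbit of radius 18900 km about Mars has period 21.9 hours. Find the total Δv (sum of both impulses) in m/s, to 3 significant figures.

From Kepler's third law T² = 4π²r³/μ at r = 18900 km, T = 21.9 hours = 21.9 × 3600 s = 78840 s: μ = 4π²r³/T² = 42879.7 km³/s².
Semi-major axis of the transfer orbit: a_t = (3930 + 18900)/2 = 11415 km.
At r₁ the circular-orbit speed is v₁ = √(μ/r₁) = 3.30316 km/s.
Transfer-orbit speed at r₁ (v² = μ(2/r − 1/a)): v_p = √[μ(2/r₁ − 1/a_t)] = 4.25033 km/s.
First burn Δv₁ = |v_p − v₁| = 0.9472 km/s.
Circular speed at r₂: v₂ = √(μ/r₂) = 1.5062 km/s.
Transfer-orbit speed at r₂: v_a = √[μ(2/r₂ − 1/a_t)] = 0.88380 km/s.
Second burn Δv₂ = |v₂ − v_a| = 0.6224 km/s.
Δv = Δv₁ + Δv₂ = 0.9472 + 0.6224 = 1.570 km/s.

Δv = 1570 m/s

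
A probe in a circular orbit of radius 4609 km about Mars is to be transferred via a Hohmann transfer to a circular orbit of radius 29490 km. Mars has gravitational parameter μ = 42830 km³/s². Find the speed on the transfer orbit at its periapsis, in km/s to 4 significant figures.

Semi-major axis of the transfer orbit: a_t = (4609 + 29490)/2 = 17049.5 km.
At periapsis, r = 4609 km.
Vis-viva: v = √[μ(2/r − 1/a_t)] = √[42830 × (2/4609 − 1/17049.5)] = 4.009 km/s.

v = 4.009 km/s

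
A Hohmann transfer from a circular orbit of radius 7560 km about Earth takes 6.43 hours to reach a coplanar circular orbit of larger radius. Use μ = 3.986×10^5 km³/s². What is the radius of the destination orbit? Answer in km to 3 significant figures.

Transfer time t = 6.43 hours = 23148 s, and t = π√(a_t³/μ).
So a_t = (μ t²/π²)^(1/3) = (3.986×10^5 × (23148)² / π²)^(1/3) = 27867 km.
Since a_t = (r₁ + r₂)/2, r₂ = 2a_t − r₁ = 2×27867 − 7560 = 48174 km.

r₂ = 48200 km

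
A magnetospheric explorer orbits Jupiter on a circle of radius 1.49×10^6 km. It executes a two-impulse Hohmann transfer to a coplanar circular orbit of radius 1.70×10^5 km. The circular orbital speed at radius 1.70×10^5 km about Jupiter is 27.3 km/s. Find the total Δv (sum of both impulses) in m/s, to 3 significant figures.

Δv = 14300 m/s

From the circular-orbit relation v² = μ/r at r = 1.70×10^5 km: μ = v²r = (27.3)² × 1.70×10^5 = 1.26699×10^8 km³/s².
The Hohmann ellipse has a_t = (r₁ + r₂)/2 = 8.300×10^5 km.
Circular speed at r₁: v₁ = √(μ/r₁) = √(1.26699×10^8/1.490×10^6) = 9.221 km/s.
On the transfer ellipse at r₁, vis-viva equation gives v_a = √[μ(2/r₁ − 1/a_t)] = 4.173 km/s.
First burn Δv₁ = |v_a − v₁| = 5.048 km/s.
At r₂, v₂ = √(μ/r₂) = 27.300 km/s.
Transfer-orbit speed at r₂: v_p = √[μ(2/r₂ − 1/a_t)] = 36.578 km/s.
Second burn Δv₂ = |v₂ − v_p| = 9.278 km/s.
Total Δv = Δv₁ + Δv₂ = 14.33 km/s.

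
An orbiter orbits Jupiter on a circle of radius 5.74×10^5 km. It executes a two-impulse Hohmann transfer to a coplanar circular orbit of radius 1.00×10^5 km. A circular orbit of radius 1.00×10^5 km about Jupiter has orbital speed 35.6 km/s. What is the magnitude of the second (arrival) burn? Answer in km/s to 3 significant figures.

Δv₂ = 10.9 km/s

From the circular-orbit relation v² = μ/r at r = 1.00×10^5 km: μ = v²r = (35.6)² × 1.00×10^5 = 1.26736×10^8 km³/s².
The Hohmann ellipse has a_t = (r₁ + r₂)/2 = 3.370×10^5 km.
Circular speed at r = 1.000×10^5 km: v_c = √(μ/r) = 35.60 km/s.
Transfer-orbit speed at the same r (vis-viva, a = a_t): v_t = √[μ(2/r − 1/a_t)] = 46.46 km/s.
Δv₂ = |v_t − v_c| = |46.46 − 35.60| = 10.86 km/s.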